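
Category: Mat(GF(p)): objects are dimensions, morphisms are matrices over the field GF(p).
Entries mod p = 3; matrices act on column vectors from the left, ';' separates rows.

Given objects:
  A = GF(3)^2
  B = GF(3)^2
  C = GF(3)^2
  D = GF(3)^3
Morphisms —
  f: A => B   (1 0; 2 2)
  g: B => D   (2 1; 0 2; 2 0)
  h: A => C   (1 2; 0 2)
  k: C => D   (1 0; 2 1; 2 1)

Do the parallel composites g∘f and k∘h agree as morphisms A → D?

Answer: DOES NOT COMMUTE

Derivation:
Along f;g (path 1):
  e0=(1,0) f=>(1,2) g=>(1,1,2)
  e1=(0,1) f=>(0,2) g=>(2,1,0)
  composite₁ = (1 2; 1 1; 2 0)
Along h;k (path 2):
  e0=(1,0) h=>(1,0) k=>(1,2,2)
  e1=(0,1) h=>(2,2) k=>(2,0,0)
  composite₂ = (1 2; 2 0; 2 0)
Equal? differ; not commutative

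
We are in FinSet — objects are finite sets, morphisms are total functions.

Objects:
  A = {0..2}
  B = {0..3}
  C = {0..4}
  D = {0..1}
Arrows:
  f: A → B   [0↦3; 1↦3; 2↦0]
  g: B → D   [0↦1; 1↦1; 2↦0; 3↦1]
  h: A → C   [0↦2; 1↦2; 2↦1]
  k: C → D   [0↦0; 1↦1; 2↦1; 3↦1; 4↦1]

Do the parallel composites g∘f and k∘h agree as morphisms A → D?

Answer: COMMUTES

Derivation:
1) trace f;g:
  0 f→3 g→1
  1 f→3 g→1
  2 f→0 g→1
  ⟦path⟧₁ = [0↦1; 1↦1; 2↦1]
2) trace h;k:
  0 h→2 k→1
  1 h→2 k→1
  2 h→1 k→1
  ⟦path⟧₂ = [0↦1; 1↦1; 2↦1]
Equal? same morphism ✓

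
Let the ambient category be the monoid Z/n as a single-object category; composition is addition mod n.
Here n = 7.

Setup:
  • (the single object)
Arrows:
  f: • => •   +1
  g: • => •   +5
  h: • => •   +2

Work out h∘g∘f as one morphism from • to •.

  0 +1≡1 +5≡6 +2≡1  (mod 7)
composite: +1

Answer: +1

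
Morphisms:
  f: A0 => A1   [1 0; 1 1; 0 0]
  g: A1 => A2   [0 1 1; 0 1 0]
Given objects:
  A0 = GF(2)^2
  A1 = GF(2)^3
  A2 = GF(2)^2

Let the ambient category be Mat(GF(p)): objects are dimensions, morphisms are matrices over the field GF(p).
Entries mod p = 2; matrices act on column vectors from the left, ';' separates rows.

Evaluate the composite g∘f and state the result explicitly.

  e0=⟨1,0⟩ f=>⟨1,1,0⟩ g=>⟨1,1⟩
  e1=⟨0,1⟩ f=>⟨0,1,0⟩ g=>⟨1,1⟩
⟦path⟧: [1 1; 1 1]

Answer: [1 1; 1 1]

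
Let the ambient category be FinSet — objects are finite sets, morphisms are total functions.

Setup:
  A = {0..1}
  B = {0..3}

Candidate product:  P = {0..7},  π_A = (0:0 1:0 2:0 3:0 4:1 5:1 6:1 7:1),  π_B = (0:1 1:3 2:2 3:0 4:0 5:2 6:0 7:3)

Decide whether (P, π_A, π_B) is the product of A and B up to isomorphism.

Answer: NOT A VALID PRODUCT — duplicate pair at indices 4,6

Derivation:
|A|·|B| = 2·4 = 8;  |P| = 8
Check the pairing map k ↦ (π_A(k), π_B(k)):
  0 : (0,1)
  1 : (0,3)
  2 : (0,2)
  3 : (0,0)
  4 : (1,0)
  5 : (1,2)
  6 : (1,0)  ✗ repeats pair of k=4
  7 : (1,3)
distinct pairs in image: 7 / 8 needed
  → (1,0) hit at k=4 and k=6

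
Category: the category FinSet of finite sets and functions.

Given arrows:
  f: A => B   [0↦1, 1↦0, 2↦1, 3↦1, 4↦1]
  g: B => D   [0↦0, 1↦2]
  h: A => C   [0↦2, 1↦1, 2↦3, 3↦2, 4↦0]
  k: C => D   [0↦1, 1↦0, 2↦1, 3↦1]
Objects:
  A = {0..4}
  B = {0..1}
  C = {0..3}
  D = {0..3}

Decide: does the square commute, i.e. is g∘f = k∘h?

Answer: DOES NOT COMMUTE

Trace:
Along f;g (path 1):
  0 f=>1 g=>2
  1 f=>0 g=>0
  2 f=>1 g=>2
  3 f=>1 g=>2
  4 f=>1 g=>2
  composite₁ = [0↦2, 1↦0, 2↦2, 3↦2, 4↦2]
Along h;k (path 2):
  0 h=>2 k=>1
  1 h=>1 k=>0
  2 h=>3 k=>1
  3 h=>2 k=>1
  4 h=>0 k=>1
  composite₂ = [0↦1, 1↦0, 2↦1, 3↦1, 4↦1]
Equal? differ; not commutative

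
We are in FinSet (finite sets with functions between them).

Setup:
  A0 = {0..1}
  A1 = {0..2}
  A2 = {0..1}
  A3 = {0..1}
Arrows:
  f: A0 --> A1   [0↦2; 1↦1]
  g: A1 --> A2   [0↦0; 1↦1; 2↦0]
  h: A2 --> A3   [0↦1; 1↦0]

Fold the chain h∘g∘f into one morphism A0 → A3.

Answer: [0↦1; 1↦0]

Work:
  0 f-->2 g-->0 h-->1
  1 f-->1 g-->1 h-->0
result: [0↦1; 1↦0]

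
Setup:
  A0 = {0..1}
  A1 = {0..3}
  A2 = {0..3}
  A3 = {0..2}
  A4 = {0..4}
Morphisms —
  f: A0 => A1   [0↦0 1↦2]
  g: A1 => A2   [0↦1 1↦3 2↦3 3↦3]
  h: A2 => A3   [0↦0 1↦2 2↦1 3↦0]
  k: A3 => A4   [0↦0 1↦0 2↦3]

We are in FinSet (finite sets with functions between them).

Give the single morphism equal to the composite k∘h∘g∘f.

Answer: [0↦3 1↦0]

Work:
  0 f=>0 g=>1 h=>2 k=>3
  1 f=>2 g=>3 h=>0 k=>0
⟦path⟧: [0↦3 1↦0]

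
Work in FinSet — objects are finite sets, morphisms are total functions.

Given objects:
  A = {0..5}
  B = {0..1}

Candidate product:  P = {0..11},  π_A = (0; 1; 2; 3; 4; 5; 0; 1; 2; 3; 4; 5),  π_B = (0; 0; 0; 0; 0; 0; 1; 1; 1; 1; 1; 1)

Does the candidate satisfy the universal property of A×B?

Answer: VALID PRODUCT

Work:
|A|·|B| = 6·2 = 12;  |P| = 12
Check the pairing map k ↦ (π_A(k), π_B(k)):
  0 -> (0,0)
  1 -> (1,0)
  2 -> (2,0)
  3 -> (3,0)
  4 -> (4,0)
  5 -> (5,0)
  6 -> (0,1)
  7 -> (1,1)
  8 -> (2,1)
  9 -> (3,1)
  10 -> (4,1)
  11 -> (5,1)
distinct pairs in image: 12 / 12 needed
  → bijection onto A×B; projections well-typed.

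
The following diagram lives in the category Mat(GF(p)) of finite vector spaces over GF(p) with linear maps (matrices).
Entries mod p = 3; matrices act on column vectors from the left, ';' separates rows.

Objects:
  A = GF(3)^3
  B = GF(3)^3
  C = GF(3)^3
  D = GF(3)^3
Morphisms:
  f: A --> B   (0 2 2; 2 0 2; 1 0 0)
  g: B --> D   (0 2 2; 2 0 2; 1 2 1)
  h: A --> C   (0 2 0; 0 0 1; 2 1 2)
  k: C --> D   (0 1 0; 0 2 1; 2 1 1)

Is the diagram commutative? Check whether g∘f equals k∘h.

Answer: COMMUTES

Trace:
Along f;g (path 1):
  e0=⟨1,0,0⟩ f-->⟨0,2,1⟩ g-->⟨0,2,2⟩
  e1=⟨0,1,0⟩ f-->⟨2,0,0⟩ g-->⟨0,1,2⟩
  e2=⟨0,0,1⟩ f-->⟨2,2,0⟩ g-->⟨1,1,0⟩
  composite₁ = (0 0 1; 2 1 1; 2 2 0)
Along h;k (path 2):
  e0=⟨1,0,0⟩ h-->⟨0,0,2⟩ k-->⟨0,2,2⟩
  e1=⟨0,1,0⟩ h-->⟨2,0,1⟩ k-->⟨0,1,2⟩
  e2=⟨0,0,1⟩ h-->⟨0,1,2⟩ k-->⟨1,1,0⟩
  composite₂ = (0 0 1; 2 1 1; 2 2 0)
Equal? same morphism ✓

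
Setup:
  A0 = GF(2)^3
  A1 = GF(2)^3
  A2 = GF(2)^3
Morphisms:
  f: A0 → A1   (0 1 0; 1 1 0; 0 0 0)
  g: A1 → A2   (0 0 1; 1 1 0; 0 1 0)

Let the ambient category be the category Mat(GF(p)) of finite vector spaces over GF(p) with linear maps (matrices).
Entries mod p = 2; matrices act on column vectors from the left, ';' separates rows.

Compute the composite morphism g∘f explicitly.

  e0=⟨1,0,0⟩ f→⟨0,1,0⟩ g→⟨0,1,1⟩
  e1=⟨0,1,0⟩ f→⟨1,1,0⟩ g→⟨0,0,1⟩
  e2=⟨0,0,1⟩ f→⟨0,0,0⟩ g→⟨0,0,0⟩
composite: (0 0 0; 1 0 0; 1 1 0)

Answer: (0 0 0; 1 0 0; 1 1 0)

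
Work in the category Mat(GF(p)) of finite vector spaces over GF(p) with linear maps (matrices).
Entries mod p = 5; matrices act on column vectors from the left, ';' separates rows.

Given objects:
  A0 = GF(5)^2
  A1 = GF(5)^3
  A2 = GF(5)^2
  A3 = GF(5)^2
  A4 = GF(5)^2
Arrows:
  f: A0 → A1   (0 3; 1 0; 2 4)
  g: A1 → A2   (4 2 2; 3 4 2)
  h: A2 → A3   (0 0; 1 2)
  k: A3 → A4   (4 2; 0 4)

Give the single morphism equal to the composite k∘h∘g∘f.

Answer: (4 3; 3 1)

Work:
  e0=⟨1,0⟩ f→⟨0,1,2⟩ g→⟨1,3⟩ h→⟨0,2⟩ k→⟨4,3⟩
  e1=⟨0,1⟩ f→⟨3,0,4⟩ g→⟨0,2⟩ h→⟨0,4⟩ k→⟨3,1⟩
⟦path⟧: (4 3; 3 1)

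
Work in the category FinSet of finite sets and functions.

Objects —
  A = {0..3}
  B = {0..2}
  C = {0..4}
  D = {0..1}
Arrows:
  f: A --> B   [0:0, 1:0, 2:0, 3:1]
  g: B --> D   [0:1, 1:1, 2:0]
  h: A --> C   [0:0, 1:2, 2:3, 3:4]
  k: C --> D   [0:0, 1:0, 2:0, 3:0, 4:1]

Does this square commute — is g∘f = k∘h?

Answer: DOES NOT COMMUTE

Derivation:
Path 1 = f;g:
  0 f-->0 g-->1
  1 f-->0 g-->1
  2 f-->0 g-->1
  3 f-->1 g-->1
  ⟦path⟧₁ = [0:1, 1:1, 2:1, 3:1]
Path 2 = h;k:
  0 h-->0 k-->0
  1 h-->2 k-->0
  2 h-->3 k-->0
  3 h-->4 k-->1
  ⟦path⟧₂ = [0:0, 1:0, 2:0, 3:1]
Equal? distinct morphisms ✗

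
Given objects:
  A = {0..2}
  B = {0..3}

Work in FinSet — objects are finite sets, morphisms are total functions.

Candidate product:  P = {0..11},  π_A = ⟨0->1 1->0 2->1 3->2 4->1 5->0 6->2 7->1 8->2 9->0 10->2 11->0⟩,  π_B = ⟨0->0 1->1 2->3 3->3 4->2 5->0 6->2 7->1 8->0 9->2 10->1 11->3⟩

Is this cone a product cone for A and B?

|A|·|B| = 3·4 = 12;  |P| = 12
Check the pairing map k ↦ (π_A(k), π_B(k)):
  0 -> (1,0)
  1 -> (0,1)
  2 -> (1,3)
  3 -> (2,3)
  4 -> (1,2)
  5 -> (0,0)
  6 -> (2,2)
  7 -> (1,1)
  8 -> (2,0)
  9 -> (0,2)
  10 -> (2,1)
  11 -> (0,3)
distinct pairs in image: 12 / 12 needed
  → bijection onto A×B; projections well-typed.

Answer: VALID PRODUCT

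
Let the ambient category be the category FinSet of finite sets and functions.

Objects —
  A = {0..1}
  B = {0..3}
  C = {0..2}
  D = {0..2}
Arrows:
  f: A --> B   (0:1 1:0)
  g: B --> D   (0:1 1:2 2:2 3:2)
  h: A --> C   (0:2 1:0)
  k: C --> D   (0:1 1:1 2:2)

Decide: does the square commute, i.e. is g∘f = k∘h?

Answer: COMMUTES

Derivation:
Along f;g (path 1):
  0 f-->1 g-->2
  1 f-->0 g-->1
  result₁ = (0:2 1:1)
Along h;k (path 2):
  0 h-->2 k-->2
  1 h-->0 k-->1
  result₂ = (0:2 1:1)
Equal? same morphism ✓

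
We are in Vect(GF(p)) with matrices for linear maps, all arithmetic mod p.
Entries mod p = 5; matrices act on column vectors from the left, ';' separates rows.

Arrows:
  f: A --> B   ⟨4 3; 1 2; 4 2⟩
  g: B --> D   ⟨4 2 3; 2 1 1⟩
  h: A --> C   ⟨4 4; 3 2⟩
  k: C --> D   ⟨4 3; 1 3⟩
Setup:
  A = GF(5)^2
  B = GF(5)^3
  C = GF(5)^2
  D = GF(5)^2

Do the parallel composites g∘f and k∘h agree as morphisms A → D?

Path 1 = f;g:
  e0=[1,0] f-->[4,1,4] g-->[0,3]
  e1=[0,1] f-->[3,2,2] g-->[2,0]
  result₁ = ⟨0 2; 3 0⟩
Path 2 = h;k:
  e0=[1,0] h-->[4,3] k-->[0,3]
  e1=[0,1] h-->[4,2] k-->[2,0]
  result₂ = ⟨0 2; 3 0⟩
Equal? equal; square commutes

Answer: COMMUTES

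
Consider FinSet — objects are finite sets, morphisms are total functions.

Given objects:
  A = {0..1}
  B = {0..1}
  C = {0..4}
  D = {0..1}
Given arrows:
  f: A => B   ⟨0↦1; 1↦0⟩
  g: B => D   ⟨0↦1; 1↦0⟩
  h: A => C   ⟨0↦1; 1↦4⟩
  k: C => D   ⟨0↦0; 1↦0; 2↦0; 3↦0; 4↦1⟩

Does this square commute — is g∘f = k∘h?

Answer: COMMUTES

Trace:
Along f;g (path 1):
  0 f=>1 g=>0
  1 f=>0 g=>1
  result₁ = ⟨0↦0; 1↦1⟩
Along h;k (path 2):
  0 h=>1 k=>0
  1 h=>4 k=>1
  result₂ = ⟨0↦0; 1↦1⟩
Equal? same morphism ✓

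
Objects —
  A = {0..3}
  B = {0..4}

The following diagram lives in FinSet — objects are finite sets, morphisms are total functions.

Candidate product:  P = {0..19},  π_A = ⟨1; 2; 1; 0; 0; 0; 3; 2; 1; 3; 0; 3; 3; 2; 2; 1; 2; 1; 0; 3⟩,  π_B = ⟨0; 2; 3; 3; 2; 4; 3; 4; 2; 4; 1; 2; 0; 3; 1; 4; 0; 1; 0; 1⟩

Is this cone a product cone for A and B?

|A|·|B| = 4·5 = 20;  |P| = 20
Check the pairing map k ↦ (π_A(k), π_B(k)):
  0 : (1,0)
  1 : (2,2)
  2 : (1,3)
  3 : (0,3)
  4 : (0,2)
  5 : (0,4)
  6 : (3,3)
  7 : (2,4)
  8 : (1,2)
  9 : (3,4)
  10 : (0,1)
  11 : (3,2)
  12 : (3,0)
  13 : (2,3)
  14 : (2,1)
  15 : (1,4)
  16 : (2,0)
  17 : (1,1)
  18 : (0,0)
  19 : (3,1)
distinct pairs in image: 20 / 20 needed
  → bijection onto A×B; projections well-typed.

Answer: VALID PRODUCT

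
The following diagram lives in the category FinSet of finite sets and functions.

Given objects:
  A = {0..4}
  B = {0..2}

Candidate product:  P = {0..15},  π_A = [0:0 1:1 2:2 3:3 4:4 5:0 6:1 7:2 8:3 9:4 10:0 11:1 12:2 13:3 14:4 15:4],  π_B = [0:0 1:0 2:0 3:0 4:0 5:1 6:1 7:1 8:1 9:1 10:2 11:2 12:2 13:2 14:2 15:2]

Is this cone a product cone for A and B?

Answer: NOT A VALID PRODUCT — |P|=16 ≠ |A|·|B|=15

Trace:
|A|·|B| = 5·3 = 15;  |P| = 16
  → cardinalities differ; no bijection possible.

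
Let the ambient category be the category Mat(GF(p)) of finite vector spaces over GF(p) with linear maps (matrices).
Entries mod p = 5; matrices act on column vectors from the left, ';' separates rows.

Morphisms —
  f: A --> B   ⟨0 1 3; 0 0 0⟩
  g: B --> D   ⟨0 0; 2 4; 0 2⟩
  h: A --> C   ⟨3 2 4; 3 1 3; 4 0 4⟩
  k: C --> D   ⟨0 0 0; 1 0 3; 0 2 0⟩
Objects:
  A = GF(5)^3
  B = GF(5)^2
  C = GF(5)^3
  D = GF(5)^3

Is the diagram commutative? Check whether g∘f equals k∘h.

Answer: DOES NOT COMMUTE

Derivation:
Path 1 = f;g:
  e0=[1,0,0] f-->[0,0] g-->[0,0,0]
  e1=[0,1,0] f-->[1,0] g-->[0,2,0]
  e2=[0,0,1] f-->[3,0] g-->[0,1,0]
  composite₁ = ⟨0 0 0; 0 2 1; 0 0 0⟩
Path 2 = h;k:
  e0=[1,0,0] h-->[3,3,4] k-->[0,0,1]
  e1=[0,1,0] h-->[2,1,0] k-->[0,2,2]
  e2=[0,0,1] h-->[4,3,4] k-->[0,1,1]
  composite₂ = ⟨0 0 0; 0 2 1; 1 2 1⟩
Equal? NO — does not commute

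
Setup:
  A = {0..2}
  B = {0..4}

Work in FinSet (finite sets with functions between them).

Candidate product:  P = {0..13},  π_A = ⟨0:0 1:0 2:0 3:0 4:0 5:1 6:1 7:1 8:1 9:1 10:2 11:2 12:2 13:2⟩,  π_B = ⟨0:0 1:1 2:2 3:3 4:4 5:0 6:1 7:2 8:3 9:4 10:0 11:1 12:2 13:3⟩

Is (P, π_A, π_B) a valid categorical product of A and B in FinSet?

|A|·|B| = 3·5 = 15;  |P| = 14
  → cardinalities differ; no bijection possible.

Answer: NOT A VALID PRODUCT — |P|=14 ≠ |A|·|B|=15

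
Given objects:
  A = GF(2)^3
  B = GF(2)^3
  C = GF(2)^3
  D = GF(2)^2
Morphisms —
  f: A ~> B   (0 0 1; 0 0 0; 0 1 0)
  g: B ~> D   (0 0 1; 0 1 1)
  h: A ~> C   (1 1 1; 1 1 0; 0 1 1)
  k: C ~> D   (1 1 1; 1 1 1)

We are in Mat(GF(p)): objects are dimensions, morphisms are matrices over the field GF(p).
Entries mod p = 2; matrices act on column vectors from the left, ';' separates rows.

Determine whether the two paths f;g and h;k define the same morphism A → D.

Along f;g (path 1):
  e0=(1,0,0) f~>(0,0,0) g~>(0,0)
  e1=(0,1,0) f~>(0,0,1) g~>(1,1)
  e2=(0,0,1) f~>(1,0,0) g~>(0,0)
  result₁ = (0 1 0; 0 1 0)
Along h;k (path 2):
  e0=(1,0,0) h~>(1,1,0) k~>(0,0)
  e1=(0,1,0) h~>(1,1,1) k~>(1,1)
  e2=(0,0,1) h~>(1,0,1) k~>(0,0)
  result₂ = (0 1 0; 0 1 0)
Equal? equal; square commutes

Answer: COMMUTES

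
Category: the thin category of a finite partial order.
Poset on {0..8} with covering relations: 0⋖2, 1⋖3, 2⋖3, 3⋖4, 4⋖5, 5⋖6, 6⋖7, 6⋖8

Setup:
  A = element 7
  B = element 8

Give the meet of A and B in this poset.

Answer: A∧B = 6

Derivation:
Lower bounds of A=7 and B=8: {0,1,2,3,4,5,6}
  0 ⊑ 6
  1 ⊑ 6
  2 ⊑ 6
  3 ⊑ 6
  4 ⊑ 6
  5 ⊑ 6
  6 ⊑ 6
glb = 6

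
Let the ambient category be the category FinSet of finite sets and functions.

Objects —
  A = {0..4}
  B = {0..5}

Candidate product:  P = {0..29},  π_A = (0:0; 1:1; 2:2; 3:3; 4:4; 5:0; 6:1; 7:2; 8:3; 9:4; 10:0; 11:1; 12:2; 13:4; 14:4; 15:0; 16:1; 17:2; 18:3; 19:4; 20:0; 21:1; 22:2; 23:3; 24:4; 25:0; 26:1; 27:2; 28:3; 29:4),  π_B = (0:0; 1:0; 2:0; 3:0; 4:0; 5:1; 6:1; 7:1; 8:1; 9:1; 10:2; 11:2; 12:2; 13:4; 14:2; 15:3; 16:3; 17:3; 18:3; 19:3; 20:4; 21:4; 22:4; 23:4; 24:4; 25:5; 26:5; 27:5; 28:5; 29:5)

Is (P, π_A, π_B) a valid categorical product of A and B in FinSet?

|A|·|B| = 5·6 = 30;  |P| = 30
Check the pairing map k ↦ (π_A(k), π_B(k)):
  0 : (0,0)
  1 : (1,0)
  2 : (2,0)
  3 : (3,0)
  4 : (4,0)
  5 : (0,1)
  6 : (1,1)
  7 : (2,1)
  8 : (3,1)
  9 : (4,1)
  10 : (0,2)
  11 : (1,2)
  12 : (2,2)
  13 : (4,4)
  14 : (4,2)
  15 : (0,3)
  16 : (1,3)
  17 : (2,3)
  18 : (3,3)
  19 : (4,3)
  20 : (0,4)
  21 : (1,4)
  22 : (2,4)
  23 : (3,4)
  24 : (4,4)  ✗ repeats pair of k=13
  25 : (0,5)
  26 : (1,5)
  27 : (2,5)
  28 : (3,5)
  29 : (4,5)
distinct pairs in image: 29 / 30 needed
  → (4,4) hit at k=13 and k=24

Answer: NOT A VALID PRODUCT — duplicate pair at indices 24,13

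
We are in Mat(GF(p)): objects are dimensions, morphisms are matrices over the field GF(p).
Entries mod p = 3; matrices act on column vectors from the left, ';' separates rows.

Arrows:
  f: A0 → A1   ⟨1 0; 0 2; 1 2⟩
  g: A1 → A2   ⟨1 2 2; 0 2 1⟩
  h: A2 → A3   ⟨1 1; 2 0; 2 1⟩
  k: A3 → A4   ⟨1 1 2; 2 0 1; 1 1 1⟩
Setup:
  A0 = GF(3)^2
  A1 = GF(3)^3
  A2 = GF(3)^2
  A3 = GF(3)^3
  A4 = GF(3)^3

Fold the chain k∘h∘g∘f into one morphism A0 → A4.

Answer: ⟨0 2; 0 2; 2 1⟩

Work:
  e0=⟨1,0⟩ f→⟨1,0,1⟩ g→⟨0,1⟩ h→⟨1,0,1⟩ k→⟨0,0,2⟩
  e1=⟨0,1⟩ f→⟨0,2,2⟩ g→⟨2,0⟩ h→⟨2,1,1⟩ k→⟨2,2,1⟩
result: ⟨0 2; 0 2; 2 1⟩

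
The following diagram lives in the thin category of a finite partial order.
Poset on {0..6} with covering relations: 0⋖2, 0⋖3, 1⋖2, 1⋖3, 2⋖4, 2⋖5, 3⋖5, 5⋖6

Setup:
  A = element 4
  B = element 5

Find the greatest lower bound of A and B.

{x : x<=A ∧ x<=B} = {0,1,2}  (A=4, B=5)
  0 <= 2
  1 <= 2
  2 <= 2
glb = 2

Answer: A∧B = 2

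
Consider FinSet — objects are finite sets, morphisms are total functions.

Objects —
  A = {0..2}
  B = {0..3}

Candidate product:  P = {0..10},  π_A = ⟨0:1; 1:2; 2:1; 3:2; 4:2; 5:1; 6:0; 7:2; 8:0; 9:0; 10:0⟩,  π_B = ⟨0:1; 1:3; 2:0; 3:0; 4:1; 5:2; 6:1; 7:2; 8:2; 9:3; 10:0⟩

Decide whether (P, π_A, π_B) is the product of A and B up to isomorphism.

|A|·|B| = 3·4 = 12;  |P| = 11
  → cardinalities differ; no bijection possible.

Answer: NOT A VALID PRODUCT — |P|=11 ≠ |A|·|B|=12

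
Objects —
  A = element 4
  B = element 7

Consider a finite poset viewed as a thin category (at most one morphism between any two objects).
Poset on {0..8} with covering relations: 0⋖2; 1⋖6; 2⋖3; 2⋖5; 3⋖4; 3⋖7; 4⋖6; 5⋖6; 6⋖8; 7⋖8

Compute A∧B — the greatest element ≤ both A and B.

Lower bounds of A=4 and B=7: {0,2,3}
  0 <= 3
  2 <= 3
  3 <= 3
glb = 3

Answer: A∧B = 3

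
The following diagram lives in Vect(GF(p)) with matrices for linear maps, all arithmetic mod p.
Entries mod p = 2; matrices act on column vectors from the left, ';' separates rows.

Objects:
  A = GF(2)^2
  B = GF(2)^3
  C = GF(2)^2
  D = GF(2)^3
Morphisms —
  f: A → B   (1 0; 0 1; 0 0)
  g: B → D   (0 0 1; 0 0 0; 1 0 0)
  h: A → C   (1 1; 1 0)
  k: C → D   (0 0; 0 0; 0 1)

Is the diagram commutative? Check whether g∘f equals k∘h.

1) trace f;g:
  e0=⟨1,0⟩ f→⟨1,0,0⟩ g→⟨0,0,1⟩
  e1=⟨0,1⟩ f→⟨0,1,0⟩ g→⟨0,0,0⟩
  result₁ = (0 0; 0 0; 1 0)
2) trace h;k:
  e0=⟨1,0⟩ h→⟨1,1⟩ k→⟨0,0,1⟩
  e1=⟨0,1⟩ h→⟨1,0⟩ k→⟨0,0,0⟩
  result₂ = (0 0; 0 0; 1 0)
Equal? YES — commutes

Answer: COMMUTES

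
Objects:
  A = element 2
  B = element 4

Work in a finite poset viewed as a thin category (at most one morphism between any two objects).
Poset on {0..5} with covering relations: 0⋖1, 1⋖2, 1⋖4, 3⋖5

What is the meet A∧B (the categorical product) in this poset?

Answer: A∧B = 1

Work:
Lower bounds of A=2 and B=4: {0,1}
  0 ⊑ 1
  1 ⊑ 1
glb = 1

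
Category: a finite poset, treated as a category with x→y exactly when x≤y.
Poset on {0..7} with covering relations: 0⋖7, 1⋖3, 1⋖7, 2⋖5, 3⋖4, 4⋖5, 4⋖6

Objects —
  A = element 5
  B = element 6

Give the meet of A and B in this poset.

Lower bounds of A=5 and B=6: {1,3,4}
  1 ≤ 4
  3 ≤ 4
  4 ≤ 4
glb = 4

Answer: A∧B = 4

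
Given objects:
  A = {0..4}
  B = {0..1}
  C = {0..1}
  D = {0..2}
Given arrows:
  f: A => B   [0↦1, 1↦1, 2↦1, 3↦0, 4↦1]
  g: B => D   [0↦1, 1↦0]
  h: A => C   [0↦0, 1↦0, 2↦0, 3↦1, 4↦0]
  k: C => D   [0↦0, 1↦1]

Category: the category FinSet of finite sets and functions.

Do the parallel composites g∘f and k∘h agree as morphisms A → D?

Along f;g (path 1):
  0 f=>1 g=>0
  1 f=>1 g=>0
  2 f=>1 g=>0
  3 f=>0 g=>1
  4 f=>1 g=>0
  ⟦path⟧₁ = [0↦0, 1↦0, 2↦0, 3↦1, 4↦0]
Along h;k (path 2):
  0 h=>0 k=>0
  1 h=>0 k=>0
  2 h=>0 k=>0
  3 h=>1 k=>1
  4 h=>0 k=>0
  ⟦path⟧₂ = [0↦0, 1↦0, 2↦0, 3↦1, 4↦0]
Equal? same morphism ✓

Answer: COMMUTES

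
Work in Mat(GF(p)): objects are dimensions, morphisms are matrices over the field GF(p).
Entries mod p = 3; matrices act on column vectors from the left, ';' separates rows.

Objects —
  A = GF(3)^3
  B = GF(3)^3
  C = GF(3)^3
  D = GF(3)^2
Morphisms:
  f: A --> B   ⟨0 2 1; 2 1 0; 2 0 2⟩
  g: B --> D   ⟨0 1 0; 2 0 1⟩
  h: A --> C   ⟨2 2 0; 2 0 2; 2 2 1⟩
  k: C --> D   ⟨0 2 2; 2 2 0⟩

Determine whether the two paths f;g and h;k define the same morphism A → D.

Along f;g (path 1):
  e0=⟨1,0,0⟩ f-->⟨0,2,2⟩ g-->⟨2,2⟩
  e1=⟨0,1,0⟩ f-->⟨2,1,0⟩ g-->⟨1,1⟩
  e2=⟨0,0,1⟩ f-->⟨1,0,2⟩ g-->⟨0,1⟩
  result₁ = ⟨2 1 0; 2 1 1⟩
Along h;k (path 2):
  e0=⟨1,0,0⟩ h-->⟨2,2,2⟩ k-->⟨2,2⟩
  e1=⟨0,1,0⟩ h-->⟨2,0,2⟩ k-->⟨1,1⟩
  e2=⟨0,0,1⟩ h-->⟨0,2,1⟩ k-->⟨0,1⟩
  result₂ = ⟨2 1 0; 2 1 1⟩
Equal? equal; square commutes

Answer: COMMUTES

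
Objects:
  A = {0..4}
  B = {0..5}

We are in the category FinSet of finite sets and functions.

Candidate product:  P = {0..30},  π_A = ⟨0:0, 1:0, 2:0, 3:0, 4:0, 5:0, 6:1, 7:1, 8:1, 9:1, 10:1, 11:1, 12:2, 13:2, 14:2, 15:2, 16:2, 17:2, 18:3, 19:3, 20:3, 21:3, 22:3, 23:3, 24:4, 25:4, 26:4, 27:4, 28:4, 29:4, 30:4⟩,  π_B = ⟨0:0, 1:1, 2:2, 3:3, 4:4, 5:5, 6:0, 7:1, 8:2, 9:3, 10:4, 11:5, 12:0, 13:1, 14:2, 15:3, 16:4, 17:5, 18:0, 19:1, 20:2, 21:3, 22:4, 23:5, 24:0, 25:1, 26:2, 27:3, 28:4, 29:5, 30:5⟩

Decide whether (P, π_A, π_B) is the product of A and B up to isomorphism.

|A|·|B| = 5·6 = 30;  |P| = 31
  → cardinalities differ; no bijection possible.

Answer: NOT A VALID PRODUCT — |P|=31 ≠ |A|·|B|=30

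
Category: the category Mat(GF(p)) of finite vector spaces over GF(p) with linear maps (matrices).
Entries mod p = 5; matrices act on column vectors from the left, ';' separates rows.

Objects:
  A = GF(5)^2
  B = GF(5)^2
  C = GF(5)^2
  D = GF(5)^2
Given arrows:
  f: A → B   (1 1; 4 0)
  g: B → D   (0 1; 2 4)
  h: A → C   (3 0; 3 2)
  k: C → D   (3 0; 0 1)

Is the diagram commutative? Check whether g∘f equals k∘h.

Path 1 = f;g:
  e0=(1,0) f→(1,4) g→(4,3)
  e1=(0,1) f→(1,0) g→(0,2)
  ⟦path⟧₁ = (4 0; 3 2)
Path 2 = h;k:
  e0=(1,0) h→(3,3) k→(4,3)
  e1=(0,1) h→(0,2) k→(0,2)
  ⟦path⟧₂ = (4 0; 3 2)
Equal? same morphism ✓

Answer: COMMUTES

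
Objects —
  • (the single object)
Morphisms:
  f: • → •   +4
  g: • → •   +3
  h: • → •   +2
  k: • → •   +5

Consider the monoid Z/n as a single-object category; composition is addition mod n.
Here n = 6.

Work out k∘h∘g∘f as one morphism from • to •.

Answer: +2

Work:
  0 +4≡4 +3≡1 +2≡3 +5≡2  (mod 6)
result: +2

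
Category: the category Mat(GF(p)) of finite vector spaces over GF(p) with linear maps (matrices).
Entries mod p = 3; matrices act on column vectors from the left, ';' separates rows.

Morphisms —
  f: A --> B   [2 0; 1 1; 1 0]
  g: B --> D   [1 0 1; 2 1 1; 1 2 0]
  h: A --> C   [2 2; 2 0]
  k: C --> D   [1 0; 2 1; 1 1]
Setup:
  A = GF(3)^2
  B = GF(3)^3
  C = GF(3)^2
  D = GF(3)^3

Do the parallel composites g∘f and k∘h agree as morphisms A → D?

Answer: DOES NOT COMMUTE

Trace:
Path 1 = f;g:
  e0=(1,0) f-->(2,1,1) g-->(0,0,1)
  e1=(0,1) f-->(0,1,0) g-->(0,1,2)
  result₁ = [0 0; 0 1; 1 2]
Path 2 = h;k:
  e0=(1,0) h-->(2,2) k-->(2,0,1)
  e1=(0,1) h-->(2,0) k-->(2,1,2)
  result₂ = [2 2; 0 1; 1 2]
Equal? distinct morphisms ✗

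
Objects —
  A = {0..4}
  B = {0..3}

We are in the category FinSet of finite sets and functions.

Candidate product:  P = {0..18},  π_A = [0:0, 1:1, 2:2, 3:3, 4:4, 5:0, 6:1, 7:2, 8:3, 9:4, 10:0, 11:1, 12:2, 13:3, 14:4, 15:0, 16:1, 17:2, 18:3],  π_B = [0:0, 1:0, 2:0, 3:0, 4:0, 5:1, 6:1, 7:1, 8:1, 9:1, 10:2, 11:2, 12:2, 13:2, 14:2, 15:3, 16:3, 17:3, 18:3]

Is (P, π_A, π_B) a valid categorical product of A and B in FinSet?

|A|·|B| = 5·4 = 20;  |P| = 19
  → cardinalities differ; no bijection possible.

Answer: NOT A VALID PRODUCT — |P|=19 ≠ |A|·|B|=20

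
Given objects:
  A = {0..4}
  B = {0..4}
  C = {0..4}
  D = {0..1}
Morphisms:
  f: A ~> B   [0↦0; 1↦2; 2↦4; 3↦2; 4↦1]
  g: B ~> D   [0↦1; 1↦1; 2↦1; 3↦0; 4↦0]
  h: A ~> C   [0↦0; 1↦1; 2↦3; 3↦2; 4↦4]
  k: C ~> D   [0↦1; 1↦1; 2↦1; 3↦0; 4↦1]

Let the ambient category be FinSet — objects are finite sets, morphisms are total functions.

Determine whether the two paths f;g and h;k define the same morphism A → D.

Answer: COMMUTES

Work:
Along f;g (path 1):
  0 f~>0 g~>1
  1 f~>2 g~>1
  2 f~>4 g~>0
  3 f~>2 g~>1
  4 f~>1 g~>1
  composite₁ = [0↦1; 1↦1; 2↦0; 3↦1; 4↦1]
Along h;k (path 2):
  0 h~>0 k~>1
  1 h~>1 k~>1
  2 h~>3 k~>0
  3 h~>2 k~>1
  4 h~>4 k~>1
  composite₂ = [0↦1; 1↦1; 2↦0; 3↦1; 4↦1]
Equal? YES — commutes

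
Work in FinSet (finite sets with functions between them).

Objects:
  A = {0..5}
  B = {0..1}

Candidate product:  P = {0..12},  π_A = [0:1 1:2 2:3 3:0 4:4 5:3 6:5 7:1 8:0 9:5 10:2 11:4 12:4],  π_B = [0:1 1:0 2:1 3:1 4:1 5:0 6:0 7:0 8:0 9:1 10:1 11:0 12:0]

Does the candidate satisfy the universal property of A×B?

Answer: NOT A VALID PRODUCT — |P|=13 ≠ |A|·|B|=12

Trace:
|A|·|B| = 6·2 = 12;  |P| = 13
  → cardinalities differ; no bijection possible.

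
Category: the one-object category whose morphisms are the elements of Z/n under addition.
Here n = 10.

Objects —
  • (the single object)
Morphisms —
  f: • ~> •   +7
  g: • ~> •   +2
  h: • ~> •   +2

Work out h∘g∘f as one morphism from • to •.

Answer: +1

Trace:
  0 +7≡7 +2≡9 +2≡1  (mod 10)
composite: +1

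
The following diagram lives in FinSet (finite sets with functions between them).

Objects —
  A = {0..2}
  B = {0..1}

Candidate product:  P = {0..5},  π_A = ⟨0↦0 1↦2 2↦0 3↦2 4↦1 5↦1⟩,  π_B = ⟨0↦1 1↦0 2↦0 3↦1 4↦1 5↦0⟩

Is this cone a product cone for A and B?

|A|·|B| = 3·2 = 6;  |P| = 6
Check the pairing map k ↦ (π_A(k), π_B(k)):
  0 ↦ (0,1)
  1 ↦ (2,0)
  2 ↦ (0,0)
  3 ↦ (2,1)
  4 ↦ (1,1)
  5 ↦ (1,0)
distinct pairs in image: 6 / 6 needed
  → bijection onto A×B; projections well-typed.

Answer: VALID PRODUCT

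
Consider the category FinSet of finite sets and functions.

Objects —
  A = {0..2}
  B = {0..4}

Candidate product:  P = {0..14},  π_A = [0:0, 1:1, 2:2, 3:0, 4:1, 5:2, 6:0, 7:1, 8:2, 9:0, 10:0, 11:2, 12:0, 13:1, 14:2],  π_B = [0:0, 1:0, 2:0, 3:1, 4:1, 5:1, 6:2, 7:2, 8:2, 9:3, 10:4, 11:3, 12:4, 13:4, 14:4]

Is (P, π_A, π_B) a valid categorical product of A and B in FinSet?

Answer: NOT A VALID PRODUCT — duplicate pair at indices 12,10

Trace:
|A|·|B| = 3·5 = 15;  |P| = 15
Check the pairing map k ↦ (π_A(k), π_B(k)):
  0 : (0,0)
  1 : (1,0)
  2 : (2,0)
  3 : (0,1)
  4 : (1,1)
  5 : (2,1)
  6 : (0,2)
  7 : (1,2)
  8 : (2,2)
  9 : (0,3)
  10 : (0,4)
  11 : (2,3)
  12 : (0,4)  ✗ repeats pair of k=10
  13 : (1,4)
  14 : (2,4)
distinct pairs in image: 14 / 15 needed
  → (0,4) hit at k=10 and k=12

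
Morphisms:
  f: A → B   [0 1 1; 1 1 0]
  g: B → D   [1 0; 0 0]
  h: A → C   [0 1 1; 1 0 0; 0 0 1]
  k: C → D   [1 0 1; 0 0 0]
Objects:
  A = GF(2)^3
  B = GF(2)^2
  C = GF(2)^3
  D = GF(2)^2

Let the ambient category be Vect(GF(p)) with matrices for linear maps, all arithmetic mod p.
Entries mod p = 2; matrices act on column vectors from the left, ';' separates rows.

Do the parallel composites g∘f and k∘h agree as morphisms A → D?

Path 1 = f;g:
  e0=[1,0,0] f→[0,1] g→[0,0]
  e1=[0,1,0] f→[1,1] g→[1,0]
  e2=[0,0,1] f→[1,0] g→[1,0]
  result₁ = [0 1 1; 0 0 0]
Path 2 = h;k:
  e0=[1,0,0] h→[0,1,0] k→[0,0]
  e1=[0,1,0] h→[1,0,0] k→[1,0]
  e2=[0,0,1] h→[1,0,1] k→[0,0]
  result₂ = [0 1 0; 0 0 0]
Equal? differ; not commutative

Answer: DOES NOT COMMUTE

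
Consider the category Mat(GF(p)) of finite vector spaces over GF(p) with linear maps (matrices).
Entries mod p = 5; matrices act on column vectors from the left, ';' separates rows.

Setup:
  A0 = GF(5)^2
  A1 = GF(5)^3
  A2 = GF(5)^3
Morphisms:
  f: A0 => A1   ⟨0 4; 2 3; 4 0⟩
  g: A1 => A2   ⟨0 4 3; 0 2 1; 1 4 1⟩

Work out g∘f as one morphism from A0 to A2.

Answer: ⟨0 2; 3 1; 2 1⟩

Trace:
  e0=⟨1,0⟩ f=>⟨0,2,4⟩ g=>⟨0,3,2⟩
  e1=⟨0,1⟩ f=>⟨4,3,0⟩ g=>⟨2,1,1⟩
⟦path⟧: ⟨0 2; 3 1; 2 1⟩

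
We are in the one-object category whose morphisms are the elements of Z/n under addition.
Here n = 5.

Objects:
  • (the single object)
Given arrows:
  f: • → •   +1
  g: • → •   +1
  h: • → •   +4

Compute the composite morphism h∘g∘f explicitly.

  0 +1≡1 +1≡2 +4≡1  (mod 5)
result: +1

Answer: +1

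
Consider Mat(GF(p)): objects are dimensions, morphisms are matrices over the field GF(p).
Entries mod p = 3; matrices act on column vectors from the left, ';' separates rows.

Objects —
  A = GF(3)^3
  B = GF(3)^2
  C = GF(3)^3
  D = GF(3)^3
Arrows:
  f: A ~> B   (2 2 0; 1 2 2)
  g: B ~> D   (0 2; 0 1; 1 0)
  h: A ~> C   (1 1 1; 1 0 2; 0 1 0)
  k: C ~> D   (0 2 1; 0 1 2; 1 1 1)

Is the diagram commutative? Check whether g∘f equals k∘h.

Answer: COMMUTES

Trace:
Path 1 = f;g:
  e0=[1,0,0] f~>[2,1] g~>[2,1,2]
  e1=[0,1,0] f~>[2,2] g~>[1,2,2]
  e2=[0,0,1] f~>[0,2] g~>[1,2,0]
  composite₁ = (2 1 1; 1 2 2; 2 2 0)
Path 2 = h;k:
  e0=[1,0,0] h~>[1,1,0] k~>[2,1,2]
  e1=[0,1,0] h~>[1,0,1] k~>[1,2,2]
  e2=[0,0,1] h~>[1,2,0] k~>[1,2,0]
  composite₂ = (2 1 1; 1 2 2; 2 2 0)
Equal? YES — commutes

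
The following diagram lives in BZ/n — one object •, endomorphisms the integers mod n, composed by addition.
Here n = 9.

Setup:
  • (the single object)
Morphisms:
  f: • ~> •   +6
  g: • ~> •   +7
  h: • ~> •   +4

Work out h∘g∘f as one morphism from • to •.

Answer: +8

Trace:
  0 +6≡6 +7≡4 +4≡8  (mod 9)
⟦path⟧: +8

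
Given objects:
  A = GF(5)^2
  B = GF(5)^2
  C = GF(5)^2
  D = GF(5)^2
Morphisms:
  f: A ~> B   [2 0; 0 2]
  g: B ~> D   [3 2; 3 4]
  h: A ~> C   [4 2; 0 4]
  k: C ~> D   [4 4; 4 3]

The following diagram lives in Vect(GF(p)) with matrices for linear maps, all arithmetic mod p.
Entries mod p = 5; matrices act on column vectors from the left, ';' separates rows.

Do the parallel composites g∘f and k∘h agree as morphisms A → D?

1) trace f;g:
  e0=(1,0) f~>(2,0) g~>(1,1)
  e1=(0,1) f~>(0,2) g~>(4,3)
  result₁ = [1 4; 1 3]
2) trace h;k:
  e0=(1,0) h~>(4,0) k~>(1,1)
  e1=(0,1) h~>(2,4) k~>(4,0)
  result₂ = [1 4; 1 0]
Equal? NO — does not commute

Answer: DOES NOT COMMUTE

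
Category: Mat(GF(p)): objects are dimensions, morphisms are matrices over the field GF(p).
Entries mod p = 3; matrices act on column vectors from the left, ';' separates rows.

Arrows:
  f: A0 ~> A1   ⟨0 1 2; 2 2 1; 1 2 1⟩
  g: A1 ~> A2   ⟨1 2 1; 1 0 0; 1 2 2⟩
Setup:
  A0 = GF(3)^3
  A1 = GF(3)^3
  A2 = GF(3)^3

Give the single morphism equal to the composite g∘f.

Answer: ⟨2 1 2; 0 1 2; 0 0 0⟩

Trace:
  e0=(1,0,0) f~>(0,2,1) g~>(2,0,0)
  e1=(0,1,0) f~>(1,2,2) g~>(1,1,0)
  e2=(0,0,1) f~>(2,1,1) g~>(2,2,0)
result: ⟨2 1 2; 0 1 2; 0 0 0⟩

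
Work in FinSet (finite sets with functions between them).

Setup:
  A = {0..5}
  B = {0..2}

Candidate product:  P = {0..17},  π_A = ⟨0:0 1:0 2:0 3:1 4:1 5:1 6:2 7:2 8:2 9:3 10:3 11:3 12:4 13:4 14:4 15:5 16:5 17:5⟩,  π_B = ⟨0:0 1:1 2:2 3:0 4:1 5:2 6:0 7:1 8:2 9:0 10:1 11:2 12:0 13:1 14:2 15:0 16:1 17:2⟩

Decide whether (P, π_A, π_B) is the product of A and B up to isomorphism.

|A|·|B| = 6·3 = 18;  |P| = 18
Check the pairing map k ↦ (π_A(k), π_B(k)):
  0 : (0,0)
  1 : (0,1)
  2 : (0,2)
  3 : (1,0)
  4 : (1,1)
  5 : (1,2)
  6 : (2,0)
  7 : (2,1)
  8 : (2,2)
  9 : (3,0)
  10 : (3,1)
  11 : (3,2)
  12 : (4,0)
  13 : (4,1)
  14 : (4,2)
  15 : (5,0)
  16 : (5,1)
  17 : (5,2)
distinct pairs in image: 18 / 18 needed
  → bijection onto A×B; projections well-typed.

Answer: VALID PRODUCT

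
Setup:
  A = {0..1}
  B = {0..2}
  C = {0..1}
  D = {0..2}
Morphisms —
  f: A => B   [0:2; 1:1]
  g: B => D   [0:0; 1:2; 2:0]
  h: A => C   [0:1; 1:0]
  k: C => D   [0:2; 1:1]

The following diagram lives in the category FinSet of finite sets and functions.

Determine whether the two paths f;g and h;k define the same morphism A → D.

Answer: DOES NOT COMMUTE

Trace:
Along f;g (path 1):
  0 f=>2 g=>0
  1 f=>1 g=>2
  ⟦path⟧₁ = [0:0; 1:2]
Along h;k (path 2):
  0 h=>1 k=>1
  1 h=>0 k=>2
  ⟦path⟧₂ = [0:1; 1:2]
Equal? differ; not commutative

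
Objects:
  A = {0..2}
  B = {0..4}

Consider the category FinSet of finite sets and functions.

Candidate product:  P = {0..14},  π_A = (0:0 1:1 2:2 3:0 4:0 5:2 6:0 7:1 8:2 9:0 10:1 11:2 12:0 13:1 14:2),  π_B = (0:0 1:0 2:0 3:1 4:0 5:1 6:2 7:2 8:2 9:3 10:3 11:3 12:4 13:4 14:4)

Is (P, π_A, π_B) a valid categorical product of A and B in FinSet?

Answer: NOT A VALID PRODUCT — duplicate pair at indices 0,4

Work:
|A|·|B| = 3·5 = 15;  |P| = 15
Check the pairing map k ↦ (π_A(k), π_B(k)):
  0 : (0,0)
  1 : (1,0)
  2 : (2,0)
  3 : (0,1)
  4 : (0,0)  ✗ repeats pair of k=0
  5 : (2,1)
  6 : (0,2)
  7 : (1,2)
  8 : (2,2)
  9 : (0,3)
  10 : (1,3)
  11 : (2,3)
  12 : (0,4)
  13 : (1,4)
  14 : (2,4)
distinct pairs in image: 14 / 15 needed
  → (0,0) hit at k=0 and k=4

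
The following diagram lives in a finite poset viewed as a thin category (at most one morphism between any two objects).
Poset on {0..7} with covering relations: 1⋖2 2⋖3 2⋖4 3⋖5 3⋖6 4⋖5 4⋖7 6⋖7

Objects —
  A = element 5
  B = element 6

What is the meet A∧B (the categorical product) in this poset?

Lower bounds of A=5 and B=6: {1,2,3}
  1 ≤ 3
  2 ≤ 3
  3 ≤ 3
glb = 3

Answer: A∧B = 3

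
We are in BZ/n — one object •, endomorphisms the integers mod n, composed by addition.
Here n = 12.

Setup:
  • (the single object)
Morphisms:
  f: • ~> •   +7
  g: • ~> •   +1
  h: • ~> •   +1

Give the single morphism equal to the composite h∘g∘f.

  0 +7≡7 +1≡8 +1≡9  (mod 12)
⟦path⟧: +9

Answer: +9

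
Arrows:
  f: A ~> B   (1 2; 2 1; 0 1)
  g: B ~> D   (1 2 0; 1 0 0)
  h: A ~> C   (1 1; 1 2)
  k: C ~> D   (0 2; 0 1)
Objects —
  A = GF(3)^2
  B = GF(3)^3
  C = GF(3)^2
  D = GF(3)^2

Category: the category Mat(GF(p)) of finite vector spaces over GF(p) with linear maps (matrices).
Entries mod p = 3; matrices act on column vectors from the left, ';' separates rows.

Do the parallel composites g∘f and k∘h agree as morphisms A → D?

Answer: COMMUTES

Derivation:
Path 1 = f;g:
  e0=⟨1,0⟩ f~>⟨1,2,0⟩ g~>⟨2,1⟩
  e1=⟨0,1⟩ f~>⟨2,1,1⟩ g~>⟨1,2⟩
  ⟦path⟧₁ = (2 1; 1 2)
Path 2 = h;k:
  e0=⟨1,0⟩ h~>⟨1,1⟩ k~>⟨2,1⟩
  e1=⟨0,1⟩ h~>⟨1,2⟩ k~>⟨1,2⟩
  ⟦path⟧₂ = (2 1; 1 2)
Equal? same morphism ✓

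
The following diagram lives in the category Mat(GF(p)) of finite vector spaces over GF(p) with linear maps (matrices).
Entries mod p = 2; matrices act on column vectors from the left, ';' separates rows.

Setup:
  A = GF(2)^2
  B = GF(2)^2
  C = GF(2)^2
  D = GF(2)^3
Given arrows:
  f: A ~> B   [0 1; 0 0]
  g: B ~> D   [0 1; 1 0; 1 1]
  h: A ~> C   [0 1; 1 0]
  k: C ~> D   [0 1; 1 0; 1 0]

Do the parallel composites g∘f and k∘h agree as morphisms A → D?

Answer: DOES NOT COMMUTE

Work:
Along f;g (path 1):
  e0=(1,0) f~>(0,0) g~>(0,0,0)
  e1=(0,1) f~>(1,0) g~>(0,1,1)
  composite₁ = [0 0; 0 1; 0 1]
Along h;k (path 2):
  e0=(1,0) h~>(0,1) k~>(1,0,0)
  e1=(0,1) h~>(1,0) k~>(0,1,1)
  composite₂ = [1 0; 0 1; 0 1]
Equal? differ; not commutative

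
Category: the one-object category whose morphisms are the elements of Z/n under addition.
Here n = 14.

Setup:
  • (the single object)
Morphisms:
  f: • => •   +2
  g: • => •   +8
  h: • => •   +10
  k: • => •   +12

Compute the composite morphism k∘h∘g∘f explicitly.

Answer: +4

Work:
  0 +2≡2 +8≡10 +10≡6 +12≡4  (mod 14)
⟦path⟧: +4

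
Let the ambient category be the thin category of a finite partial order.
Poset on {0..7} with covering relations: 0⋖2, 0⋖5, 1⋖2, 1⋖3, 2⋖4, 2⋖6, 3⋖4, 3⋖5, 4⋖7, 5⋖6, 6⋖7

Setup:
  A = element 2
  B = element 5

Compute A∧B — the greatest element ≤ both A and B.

Answer: NO MEET EXISTS

Work:
{x : x⊑A ∧ x⊑B} = {0,1}  (A=2, B=5)
  maximal lower bounds 0 and 1 are incomparable: neither 0⊑1 nor 1⊑0
→ no greatest lower bound exists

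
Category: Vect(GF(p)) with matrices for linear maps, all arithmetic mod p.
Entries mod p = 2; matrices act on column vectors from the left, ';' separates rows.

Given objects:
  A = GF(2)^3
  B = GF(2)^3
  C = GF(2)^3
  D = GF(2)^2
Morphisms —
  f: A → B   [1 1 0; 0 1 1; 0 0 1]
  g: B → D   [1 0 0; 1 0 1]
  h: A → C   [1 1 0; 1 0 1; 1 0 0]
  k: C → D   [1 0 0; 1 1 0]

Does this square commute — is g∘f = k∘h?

Answer: DOES NOT COMMUTE

Trace:
Path 1 = f;g:
  e0=[1,0,0] f→[1,0,0] g→[1,1]
  e1=[0,1,0] f→[1,1,0] g→[1,1]
  e2=[0,0,1] f→[0,1,1] g→[0,1]
  composite₁ = [1 1 0; 1 1 1]
Path 2 = h;k:
  e0=[1,0,0] h→[1,1,1] k→[1,0]
  e1=[0,1,0] h→[1,0,0] k→[1,1]
  e2=[0,0,1] h→[0,1,0] k→[0,1]
  composite₂ = [1 1 0; 0 1 1]
Equal? distinct morphisms ✗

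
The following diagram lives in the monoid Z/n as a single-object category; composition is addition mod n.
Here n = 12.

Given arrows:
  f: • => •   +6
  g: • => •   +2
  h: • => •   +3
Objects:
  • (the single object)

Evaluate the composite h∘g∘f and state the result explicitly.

  0 +6≡6 +2≡8 +3≡11  (mod 12)
result: +11

Answer: +11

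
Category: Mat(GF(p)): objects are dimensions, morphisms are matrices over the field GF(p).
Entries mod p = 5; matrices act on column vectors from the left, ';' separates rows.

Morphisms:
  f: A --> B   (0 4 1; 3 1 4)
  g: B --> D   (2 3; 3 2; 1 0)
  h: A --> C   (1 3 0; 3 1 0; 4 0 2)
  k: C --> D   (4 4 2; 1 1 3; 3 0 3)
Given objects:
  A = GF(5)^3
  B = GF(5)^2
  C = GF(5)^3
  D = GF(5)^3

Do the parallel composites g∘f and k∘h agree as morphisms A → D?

Path 1 = f;g:
  e0=[1,0,0] f-->[0,3] g-->[4,1,0]
  e1=[0,1,0] f-->[4,1] g-->[1,4,4]
  e2=[0,0,1] f-->[1,4] g-->[4,1,1]
  ⟦path⟧₁ = (4 1 4; 1 4 1; 0 4 1)
Path 2 = h;k:
  e0=[1,0,0] h-->[1,3,4] k-->[4,1,0]
  e1=[0,1,0] h-->[3,1,0] k-->[1,4,4]
  e2=[0,0,1] h-->[0,0,2] k-->[4,1,1]
  ⟦path⟧₂ = (4 1 4; 1 4 1; 0 4 1)
Equal? same morphism ✓

Answer: COMMUTES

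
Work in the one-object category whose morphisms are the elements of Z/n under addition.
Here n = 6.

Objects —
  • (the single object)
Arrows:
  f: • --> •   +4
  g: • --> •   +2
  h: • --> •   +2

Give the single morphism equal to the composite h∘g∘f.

  0 +4≡4 +2≡0 +2≡2  (mod 6)
composite: +2

Answer: +2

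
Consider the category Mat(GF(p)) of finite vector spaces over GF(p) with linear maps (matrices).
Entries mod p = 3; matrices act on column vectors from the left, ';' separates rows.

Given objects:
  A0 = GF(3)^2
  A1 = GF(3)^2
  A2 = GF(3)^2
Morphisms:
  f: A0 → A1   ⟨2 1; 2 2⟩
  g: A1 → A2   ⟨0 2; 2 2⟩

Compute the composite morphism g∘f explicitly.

Answer: ⟨1 1; 2 0⟩

Trace:
  e0=[1,0] f→[2,2] g→[1,2]
  e1=[0,1] f→[1,2] g→[1,0]
result: ⟨1 1; 2 0⟩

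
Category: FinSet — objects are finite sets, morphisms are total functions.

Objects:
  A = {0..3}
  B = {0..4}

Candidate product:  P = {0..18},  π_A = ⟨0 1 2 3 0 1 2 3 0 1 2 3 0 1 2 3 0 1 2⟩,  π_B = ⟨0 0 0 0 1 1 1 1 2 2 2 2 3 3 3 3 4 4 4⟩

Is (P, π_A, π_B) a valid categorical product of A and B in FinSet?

|A|·|B| = 4·5 = 20;  |P| = 19
  → cardinalities differ; no bijection possible.

Answer: NOT A VALID PRODUCT — |P|=19 ≠ |A|·|B|=20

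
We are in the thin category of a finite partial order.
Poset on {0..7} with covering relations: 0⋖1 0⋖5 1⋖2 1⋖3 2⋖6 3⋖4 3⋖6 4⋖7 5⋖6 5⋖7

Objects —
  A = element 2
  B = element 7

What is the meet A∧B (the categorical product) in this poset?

Answer: A∧B = 1

Derivation:
Lower bounds of A=2 and B=7: {0,1}
  0 ≤ 1
  1 ≤ 1
glb = 1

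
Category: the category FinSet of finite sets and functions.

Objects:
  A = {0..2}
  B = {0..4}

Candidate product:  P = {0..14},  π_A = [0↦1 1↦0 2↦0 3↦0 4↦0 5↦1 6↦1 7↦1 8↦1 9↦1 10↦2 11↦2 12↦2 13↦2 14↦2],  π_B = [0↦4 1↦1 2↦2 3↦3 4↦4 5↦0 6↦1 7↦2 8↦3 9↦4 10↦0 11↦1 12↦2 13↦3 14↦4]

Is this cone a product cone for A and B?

|A|·|B| = 3·5 = 15;  |P| = 15
Check the pairing map k ↦ (π_A(k), π_B(k)):
  0 ↦ (1,4)
  1 ↦ (0,1)
  2 ↦ (0,2)
  3 ↦ (0,3)
  4 ↦ (0,4)
  5 ↦ (1,0)
  6 ↦ (1,1)
  7 ↦ (1,2)
  8 ↦ (1,3)
  9 ↦ (1,4)  ✗ repeats pair of k=0
  10 ↦ (2,0)
  11 ↦ (2,1)
  12 ↦ (2,2)
  13 ↦ (2,3)
  14 ↦ (2,4)
distinct pairs in image: 14 / 15 needed
  → (1,4) hit at k=0 and k=9

Answer: NOT A VALID PRODUCT — duplicate pair at indices 9,0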